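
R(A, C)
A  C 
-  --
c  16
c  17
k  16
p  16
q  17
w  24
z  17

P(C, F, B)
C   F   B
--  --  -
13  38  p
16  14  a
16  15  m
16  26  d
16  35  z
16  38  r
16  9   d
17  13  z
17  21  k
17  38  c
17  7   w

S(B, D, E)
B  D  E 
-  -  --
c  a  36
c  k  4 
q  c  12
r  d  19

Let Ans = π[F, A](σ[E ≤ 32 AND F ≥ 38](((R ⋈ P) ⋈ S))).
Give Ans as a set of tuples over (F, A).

Joining R and P on C yields {(c, 16, 14, a), (c, 16, 15, m), (c, 16, 26, d), (c, 16, 35, z), (c, 16, 38, r), (c, 16, 9, d), (c, 17, 13, z), (c, 17, 21, k), (c, 17, 38, c), (c, 17, 7, w), (k, 16, 14, a), (k, 16, 15, m), (k, 16, 26, d), (k, 16, 35, z), (k, 16, 38, r), (k, 16, 9, d), (p, 16, 14, a), (p, 16, 15, m), (p, 16, 26, d), (p, 16, 35, z), (p, 16, 38, r), (p, 16, 9, d), (q, 17, 13, z), (q, 17, 21, k), (q, 17, 38, c), (q, 17, 7, w), (z, 17, 13, z), (z, 17, 21, k), (z, 17, 38, c), (z, 17, 7, w)}.
Joining (R ⋈ P) and S on B yields {(c, 16, 38, r, d, 19), (c, 17, 38, c, a, 36), (c, 17, 38, c, k, 4), (k, 16, 38, r, d, 19), (p, 16, 38, r, d, 19), (q, 17, 38, c, a, 36), (q, 17, 38, c, k, 4), (z, 17, 38, c, a, 36), (z, 17, 38, c, k, 4)}.
Filtering on E ≤ 32 AND F ≥ 38 leaves {(c, 16, 38, r, d, 19), (c, 17, 38, c, k, 4), (k, 16, 38, r, d, 19), (p, 16, 38, r, d, 19), (q, 17, 38, c, k, 4), (z, 17, 38, c, k, 4)}.
π_{F, A} gives {(38, c), (38, k), (38, p), (38, q), (38, z)} (1 duplicate(s) eliminated).

{(38, c), (38, k), (38, p), (38, q), (38, z)}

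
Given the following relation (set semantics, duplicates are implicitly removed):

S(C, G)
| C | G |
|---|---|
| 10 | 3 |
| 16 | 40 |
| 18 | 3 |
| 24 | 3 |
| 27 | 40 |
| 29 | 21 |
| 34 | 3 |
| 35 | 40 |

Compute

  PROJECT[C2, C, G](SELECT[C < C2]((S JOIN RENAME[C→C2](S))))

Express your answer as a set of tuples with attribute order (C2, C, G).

{(18, 10, 3), (24, 10, 3), (24, 18, 3), (27, 16, 40), (34, 10, 3), (34, 18, 3), (34, 24, 3), (35, 16, 40), (35, 27, 40)}

ρ[C→C2]: schema becomes (C2, G); tuples unchanged.
Natural join on G: {(10, 3, 10), (10, 3, 18), (10, 3, 24), (10, 3, 34), (16, 40, 16), (16, 40, 27), (16, 40, 35), (18, 3, 10), (18, 3, 18), (18, 3, 24), (18, 3, 34), (24, 3, 10), (24, 3, 18), (24, 3, 24), (24, 3, 34), (27, 40, 16), (27, 40, 27), (27, 40, 35), (29, 21, 29), (34, 3, 10), (34, 3, 18), (34, 3, 24), (34, 3, 34), (35, 40, 16), (35, 40, 27), (35, 40, 35)}
Filtering on C < C2 leaves {(10, 3, 18), (10, 3, 24), (10, 3, 34), (16, 40, 27), (16, 40, 35), (18, 3, 24), (18, 3, 34), (24, 3, 34), (27, 40, 35)}.
Projecting to C2, C, G: {(18, 10, 3), (24, 10, 3), (24, 18, 3), (27, 16, 40), (34, 10, 3), (34, 18, 3), (34, 24, 3), (35, 16, 40), (35, 27, 40)}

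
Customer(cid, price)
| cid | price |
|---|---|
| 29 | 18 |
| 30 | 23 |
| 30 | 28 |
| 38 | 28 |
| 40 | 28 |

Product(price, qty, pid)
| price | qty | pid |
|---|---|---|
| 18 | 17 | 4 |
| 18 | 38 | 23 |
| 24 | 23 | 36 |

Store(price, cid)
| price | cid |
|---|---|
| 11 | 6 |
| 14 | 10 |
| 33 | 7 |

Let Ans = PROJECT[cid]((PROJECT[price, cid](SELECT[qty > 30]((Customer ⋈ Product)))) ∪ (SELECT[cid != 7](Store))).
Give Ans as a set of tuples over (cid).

Customer ⋈ Product (natural join on price): {(29, 18, 17, 4), (29, 18, 38, 23)}
Filtering on qty > 30 leaves {(29, 18, 38, 23)}.
Keep only column(s) price, cid: {(18, 29)}
Filtering on cid != 7 leaves {(11, 6), (14, 10)}.
Union: {(18, 29)} with {(11, 6), (14, 10)} → {(11, 6), (14, 10), (18, 29)}
Keep only column(s) cid: {10, 29, 6}

{10, 29, 6}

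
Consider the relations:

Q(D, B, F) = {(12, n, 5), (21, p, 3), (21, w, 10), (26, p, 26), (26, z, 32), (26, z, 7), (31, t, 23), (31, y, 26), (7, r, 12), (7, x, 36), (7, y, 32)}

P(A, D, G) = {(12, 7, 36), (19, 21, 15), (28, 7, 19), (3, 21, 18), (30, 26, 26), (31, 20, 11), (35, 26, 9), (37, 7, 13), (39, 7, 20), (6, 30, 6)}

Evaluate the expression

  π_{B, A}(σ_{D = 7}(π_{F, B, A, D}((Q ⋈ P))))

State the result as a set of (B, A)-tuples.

Q ⋈ P (natural join on D): {(21, p, 3, 19, 15), (21, p, 3, 3, 18), (21, w, 10, 19, 15), (21, w, 10, 3, 18), (26, p, 26, 30, 26), (26, p, 26, 35, 9), (26, z, 32, 30, 26), (26, z, 32, 35, 9), (26, z, 7, 30, 26), (26, z, 7, 35, 9), (7, r, 12, 12, 36), (7, r, 12, 28, 19), (7, r, 12, 37, 13), (7, r, 12, 39, 20), (7, x, 36, 12, 36), (7, x, 36, 28, 19), (7, x, 36, 37, 13), (7, x, 36, 39, 20), (7, y, 32, 12, 36), (7, y, 32, 28, 19), (7, y, 32, 37, 13), (7, y, 32, 39, 20)}
Keep only column(s) F, B, A, D: {(10, w, 19, 21), (10, w, 3, 21), (12, r, 12, 7), (12, r, 28, 7), (12, r, 37, 7), (12, r, 39, 7), (26, p, 30, 26), (26, p, 35, 26), (3, p, 19, 21), (3, p, 3, 21), (32, y, 12, 7), (32, y, 28, 7), (32, y, 37, 7), (32, y, 39, 7), (32, z, 30, 26), (32, z, 35, 26), (36, x, 12, 7), (36, x, 28, 7), (36, x, 37, 7), (36, x, 39, 7), (7, z, 30, 26), (7, z, 35, 26)}
σ[D = 7]: keep tuples satisfying D = 7 → {(12, r, 12, 7), (12, r, 28, 7), (12, r, 37, 7), (12, r, 39, 7), (32, y, 12, 7), (32, y, 28, 7), (32, y, 37, 7), (32, y, 39, 7), (36, x, 12, 7), (36, x, 28, 7), (36, x, 37, 7), (36, x, 39, 7)}
Keep only column(s) B, A: {(r, 12), (r, 28), (r, 37), (r, 39), (x, 12), (x, 28), (x, 37), (x, 39), (y, 12), (y, 28), (y, 37), (y, 39)}

{(r, 12), (r, 28), (r, 37), (r, 39), (x, 12), (x, 28), (x, 37), (x, 39), (y, 12), (y, 28), (y, 37), (y, 39)}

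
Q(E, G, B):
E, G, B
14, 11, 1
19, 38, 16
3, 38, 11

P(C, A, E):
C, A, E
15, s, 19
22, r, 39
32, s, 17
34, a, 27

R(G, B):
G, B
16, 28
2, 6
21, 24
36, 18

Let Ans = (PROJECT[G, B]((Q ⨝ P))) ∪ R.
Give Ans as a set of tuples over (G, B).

{(16, 28), (2, 6), (21, 24), (36, 18), (38, 16)}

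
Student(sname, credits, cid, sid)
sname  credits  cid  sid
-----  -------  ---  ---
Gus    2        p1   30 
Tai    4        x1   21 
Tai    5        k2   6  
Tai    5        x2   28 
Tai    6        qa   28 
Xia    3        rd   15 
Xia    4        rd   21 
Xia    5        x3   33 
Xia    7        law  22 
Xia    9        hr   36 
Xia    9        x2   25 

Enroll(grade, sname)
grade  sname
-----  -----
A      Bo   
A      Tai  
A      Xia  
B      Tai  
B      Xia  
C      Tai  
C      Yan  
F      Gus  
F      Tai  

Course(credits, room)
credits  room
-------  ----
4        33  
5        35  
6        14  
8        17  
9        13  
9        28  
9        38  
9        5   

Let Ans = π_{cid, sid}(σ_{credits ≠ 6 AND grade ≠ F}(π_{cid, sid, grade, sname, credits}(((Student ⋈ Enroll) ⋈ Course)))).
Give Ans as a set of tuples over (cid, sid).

Joining Student and Enroll on sname yields {(Gus, 2, p1, 30, F), (Tai, 4, x1, 21, A), (Tai, 4, x1, 21, B), (Tai, 4, x1, 21, C), (Tai, 4, x1, 21, F), (Tai, 5, k2, 6, A), (Tai, 5, k2, 6, B), (Tai, 5, k2, 6, C), (Tai, 5, k2, 6, F), (Tai, 5, x2, 28, A), (Tai, 5, x2, 28, B), (Tai, 5, x2, 28, C), (Tai, 5, x2, 28, F), (Tai, 6, qa, 28, A), (Tai, 6, qa, 28, B), (Tai, 6, qa, 28, C), (Tai, 6, qa, 28, F), (Xia, 3, rd, 15, A), (Xia, 3, rd, 15, B), (Xia, 4, rd, 21, A), (Xia, 4, rd, 21, B), (Xia, 5, x3, 33, A), (Xia, 5, x3, 33, B), (Xia, 7, law, 22, A), (Xia, 7, law, 22, B), (Xia, 9, hr, 36, A), (Xia, 9, hr, 36, B), (Xia, 9, x2, 25, A), (Xia, 9, x2, 25, B)}.
Joining (Student ⋈ Enroll) and Course on credits yields {(Tai, 4, x1, 21, A, 33), (Tai, 4, x1, 21, B, 33), (Tai, 4, x1, 21, C, 33), (Tai, 4, x1, 21, F, 33), (Tai, 5, k2, 6, A, 35), (Tai, 5, k2, 6, B, 35), (Tai, 5, k2, 6, C, 35), (Tai, 5, k2, 6, F, 35), (Tai, 5, x2, 28, A, 35), (Tai, 5, x2, 28, B, 35), (Tai, 5, x2, 28, C, 35), (Tai, 5, x2, 28, F, 35), (Tai, 6, qa, 28, A, 14), (Tai, 6, qa, 28, B, 14), (Tai, 6, qa, 28, C, 14), (Tai, 6, qa, 28, F, 14), (Xia, 4, rd, 21, A, 33), (Xia, 4, rd, 21, B, 33), (Xia, 5, x3, 33, A, 35), (Xia, 5, x3, 33, B, 35), (Xia, 9, hr, 36, A, 13), (Xia, 9, hr, 36, A, 28), (Xia, 9, hr, 36, A, 38), (Xia, 9, hr, 36, A, 5), (Xia, 9, hr, 36, B, 13), (Xia, 9, hr, 36, B, 28), (Xia, 9, hr, 36, B, 38), (Xia, 9, hr, 36, B, 5), (Xia, 9, x2, 25, A, 13), (Xia, 9, x2, 25, A, 28), (Xia, 9, x2, 25, A, 38), (Xia, 9, x2, 25, A, 5), (Xia, 9, x2, 25, B, 13), (Xia, 9, x2, 25, B, 28), (Xia, 9, x2, 25, B, 38), (Xia, 9, x2, 25, B, 5)}.
Keep only column(s) cid, sid, grade, sname, credits (12 duplicate(s) eliminated): {(hr, 36, A, Xia, 9), (hr, 36, B, Xia, 9), (k2, 6, A, Tai, 5), (k2, 6, B, Tai, 5), (k2, 6, C, Tai, 5), (k2, 6, F, Tai, 5), (qa, 28, A, Tai, 6), (qa, 28, B, Tai, 6), (qa, 28, C, Tai, 6), (qa, 28, F, Tai, 6), (rd, 21, A, Xia, 4), (rd, 21, B, Xia, 4), (x1, 21, A, Tai, 4), (x1, 21, B, Tai, 4), (x1, 21, C, Tai, 4), (x1, 21, F, Tai, 4), (x2, 25, A, Xia, 9), (x2, 25, B, Xia, 9), (x2, 28, A, Tai, 5), (x2, 28, B, Tai, 5), (x2, 28, C, Tai, 5), (x2, 28, F, Tai, 5), (x3, 33, A, Xia, 5), (x3, 33, B, Xia, 5)}
Filtering on credits ≠ 6 AND grade ≠ F leaves {(hr, 36, A, Xia, 9), (hr, 36, B, Xia, 9), (k2, 6, A, Tai, 5), (k2, 6, B, Tai, 5), (k2, 6, C, Tai, 5), (rd, 21, A, Xia, 4), (rd, 21, B, Xia, 4), (x1, 21, A, Tai, 4), (x1, 21, B, Tai, 4), (x1, 21, C, Tai, 4), (x2, 25, A, Xia, 9), (x2, 25, B, Xia, 9), (x2, 28, A, Tai, 5), (x2, 28, B, Tai, 5), (x2, 28, C, Tai, 5), (x3, 33, A, Xia, 5), (x3, 33, B, Xia, 5)}.
Keep only column(s) cid, sid (10 duplicate(s) eliminated): {(hr, 36), (k2, 6), (rd, 21), (x1, 21), (x2, 25), (x2, 28), (x3, 33)}

{(hr, 36), (k2, 6), (rd, 21), (x1, 21), (x2, 25), (x2, 28), (x3, 33)}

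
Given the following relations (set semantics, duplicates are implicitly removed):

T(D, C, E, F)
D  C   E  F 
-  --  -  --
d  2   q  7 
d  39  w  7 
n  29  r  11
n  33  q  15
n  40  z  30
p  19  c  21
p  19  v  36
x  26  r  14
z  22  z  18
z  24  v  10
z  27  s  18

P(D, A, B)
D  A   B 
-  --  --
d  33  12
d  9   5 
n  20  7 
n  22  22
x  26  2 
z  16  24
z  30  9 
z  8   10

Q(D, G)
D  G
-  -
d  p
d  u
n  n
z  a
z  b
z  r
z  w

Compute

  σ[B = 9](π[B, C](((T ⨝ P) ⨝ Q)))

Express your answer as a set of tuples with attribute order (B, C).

{(9, 22), (9, 24), (9, 27)}

T ⋈ P (natural join on D): {(d, 2, q, 7, 33, 12), (d, 2, q, 7, 9, 5), (d, 39, w, 7, 33, 12), (d, 39, w, 7, 9, 5), (n, 29, r, 11, 20, 7), (n, 29, r, 11, 22, 22), (n, 33, q, 15, 20, 7), (n, 33, q, 15, 22, 22), (n, 40, z, 30, 20, 7), (n, 40, z, 30, 22, 22), (x, 26, r, 14, 26, 2), (z, 22, z, 18, 16, 24), (z, 22, z, 18, 30, 9), (z, 22, z, 18, 8, 10), (z, 24, v, 10, 16, 24), (z, 24, v, 10, 30, 9), (z, 24, v, 10, 8, 10), (z, 27, s, 18, 16, 24), (z, 27, s, 18, 30, 9), (z, 27, s, 18, 8, 10)}
(T ⨝ P) ⋈ Q (natural join on D): {(d, 2, q, 7, 33, 12, p), (d, 2, q, 7, 33, 12, u), (d, 2, q, 7, 9, 5, p), (d, 2, q, 7, 9, 5, u), (d, 39, w, 7, 33, 12, p), (d, 39, w, 7, 33, 12, u), (d, 39, w, 7, 9, 5, p), (d, 39, w, 7, 9, 5, u), (n, 29, r, 11, 20, 7, n), (n, 29, r, 11, 22, 22, n), (n, 33, q, 15, 20, 7, n), (n, 33, q, 15, 22, 22, n), (n, 40, z, 30, 20, 7, n), (n, 40, z, 30, 22, 22, n), (z, 22, z, 18, 16, 24, a), (z, 22, z, 18, 16, 24, b), (z, 22, z, 18, 16, 24, r), (z, 22, z, 18, 16, 24, w), (z, 22, z, 18, 30, 9, a), (z, 22, z, 18, 30, 9, b), (z, 22, z, 18, 30, 9, r), (z, 22, z, 18, 30, 9, w), (z, 22, z, 18, 8, 10, a), (z, 22, z, 18, 8, 10, b), (z, 22, z, 18, 8, 10, r), (z, 22, z, 18, 8, 10, w), (z, 24, v, 10, 16, 24, a), (z, 24, v, 10, 16, 24, b), (z, 24, v, 10, 16, 24, r), (z, 24, v, 10, 16, 24, w), (z, 24, v, 10, 30, 9, a), (z, 24, v, 10, 30, 9, b), (z, 24, v, 10, 30, 9, r), (z, 24, v, 10, 30, 9, w), (z, 24, v, 10, 8, 10, a), (z, 24, v, 10, 8, 10, b), (z, 24, v, 10, 8, 10, r), (z, 24, v, 10, 8, 10, w), (z, 27, s, 18, 16, 24, a), (z, 27, s, 18, 16, 24, b), (z, 27, s, 18, 16, 24, r), (z, 27, s, 18, 16, 24, w), (z, 27, s, 18, 30, 9, a), (z, 27, s, 18, 30, 9, b), (z, 27, s, 18, 30, 9, r), (z, 27, s, 18, 30, 9, w), (z, 27, s, 18, 8, 10, a), (z, 27, s, 18, 8, 10, b), (z, 27, s, 18, 8, 10, r), (z, 27, s, 18, 8, 10, w)}
π[B, C]: project onto (B, C) (31 duplicate(s) eliminated) → {(10, 22), (10, 24), (10, 27), (12, 2), (12, 39), (22, 29), (22, 33), (22, 40), (24, 22), (24, 24), (24, 27), (5, 2), (5, 39), (7, 29), (7, 33), (7, 40), (9, 22), (9, 24), (9, 27)}
Filtering on B = 9 leaves {(9, 22), (9, 24), (9, 27)}.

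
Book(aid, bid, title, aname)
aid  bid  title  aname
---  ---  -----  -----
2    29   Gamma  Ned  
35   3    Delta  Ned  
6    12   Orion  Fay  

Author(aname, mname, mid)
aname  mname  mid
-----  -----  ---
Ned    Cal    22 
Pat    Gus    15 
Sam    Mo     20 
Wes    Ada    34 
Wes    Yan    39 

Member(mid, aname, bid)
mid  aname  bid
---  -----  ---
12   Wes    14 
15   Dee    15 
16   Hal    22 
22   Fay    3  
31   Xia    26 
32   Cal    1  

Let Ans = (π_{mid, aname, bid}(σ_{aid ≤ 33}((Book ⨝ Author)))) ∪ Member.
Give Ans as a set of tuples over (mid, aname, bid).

{(12, Wes, 14), (15, Dee, 15), (16, Hal, 22), (22, Fay, 3), (22, Ned, 29), (31, Xia, 26), (32, Cal, 1)}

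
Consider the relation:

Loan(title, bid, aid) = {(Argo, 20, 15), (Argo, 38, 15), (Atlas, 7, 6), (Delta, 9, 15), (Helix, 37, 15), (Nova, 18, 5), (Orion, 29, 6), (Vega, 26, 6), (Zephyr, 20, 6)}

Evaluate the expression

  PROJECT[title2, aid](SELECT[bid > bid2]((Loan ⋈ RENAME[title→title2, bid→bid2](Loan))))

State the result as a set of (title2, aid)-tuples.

ρ[title→title2, bid→bid2]: schema becomes (title2, bid2, aid); tuples unchanged.
Natural join on aid: {(Argo, 20, 15, Argo, 20), (Argo, 20, 15, Argo, 38), (Argo, 20, 15, Delta, 9), (Argo, 20, 15, Helix, 37), (Argo, 38, 15, Argo, 20), (Argo, 38, 15, Argo, 38), (Argo, 38, 15, Delta, 9), (Argo, 38, 15, Helix, 37), (Atlas, 7, 6, Atlas, 7), (Atlas, 7, 6, Orion, 29), (Atlas, 7, 6, Vega, 26), (Atlas, 7, 6, Zephyr, 20), (Delta, 9, 15, Argo, 20), (Delta, 9, 15, Argo, 38), (Delta, 9, 15, Delta, 9), (Delta, 9, 15, Helix, 37), (Helix, 37, 15, Argo, 20), (Helix, 37, 15, Argo, 38), (Helix, 37, 15, Delta, 9), (Helix, 37, 15, Helix, 37), (Nova, 18, 5, Nova, 18), (Orion, 29, 6, Atlas, 7), (Orion, 29, 6, Orion, 29), (Orion, 29, 6, Vega, 26), (Orion, 29, 6, Zephyr, 20), (Vega, 26, 6, Atlas, 7), (Vega, 26, 6, Orion, 29), (Vega, 26, 6, Vega, 26), (Vega, 26, 6, Zephyr, 20), (Zephyr, 20, 6, Atlas, 7), (Zephyr, 20, 6, Orion, 29), (Zephyr, 20, 6, Vega, 26), (Zephyr, 20, 6, Zephyr, 20)}
σ[bid > bid2]: keep tuples satisfying bid > bid2 → {(Argo, 20, 15, Delta, 9), (Argo, 38, 15, Argo, 20), (Argo, 38, 15, Delta, 9), (Argo, 38, 15, Helix, 37), (Helix, 37, 15, Argo, 20), (Helix, 37, 15, Delta, 9), (Orion, 29, 6, Atlas, 7), (Orion, 29, 6, Vega, 26), (Orion, 29, 6, Zephyr, 20), (Vega, 26, 6, Atlas, 7), (Vega, 26, 6, Zephyr, 20), (Zephyr, 20, 6, Atlas, 7)}
Keep only column(s) title2, aid (6 duplicate(s) eliminated): {(Argo, 15), (Atlas, 6), (Delta, 15), (Helix, 15), (Vega, 6), (Zephyr, 6)}

{(Argo, 15), (Atlas, 6), (Delta, 15), (Helix, 15), (Vega, 6), (Zephyr, 6)}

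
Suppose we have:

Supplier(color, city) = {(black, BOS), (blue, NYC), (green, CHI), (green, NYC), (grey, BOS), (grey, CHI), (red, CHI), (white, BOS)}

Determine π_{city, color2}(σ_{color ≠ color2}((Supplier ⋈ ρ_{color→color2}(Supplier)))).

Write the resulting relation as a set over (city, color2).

{(BOS, black), (BOS, grey), (BOS, white), (CHI, green), (CHI, grey), (CHI, red), (NYC, blue), (NYC, green)}

ρ[color→color2]: schema becomes (color2, city); tuples unchanged.
Joining Supplier and ρ_{color→color2}(Supplier) on city yields {(black, BOS, black), (black, BOS, grey), (black, BOS, white), (blue, NYC, blue), (blue, NYC, green), (green, CHI, green), (green, CHI, grey), (green, CHI, red), (green, NYC, blue), (green, NYC, green), (grey, BOS, black), (grey, BOS, grey), (grey, BOS, white), (grey, CHI, green), (grey, CHI, grey), (grey, CHI, red), (red, CHI, green), (red, CHI, grey), (red, CHI, red), (white, BOS, black), (white, BOS, grey), (white, BOS, white)}.
Selection color ≠ color2: {(black, BOS, grey), (black, BOS, white), (blue, NYC, green), (green, CHI, grey), (green, CHI, red), (green, NYC, blue), (grey, BOS, black), (grey, BOS, white), (grey, CHI, green), (grey, CHI, red), (red, CHI, green), (red, CHI, grey), (white, BOS, black), (white, BOS, grey)}
π_{city, color2} gives {(BOS, black), (BOS, grey), (BOS, white), (CHI, green), (CHI, grey), (CHI, red), (NYC, blue), (NYC, green)} (6 duplicate(s) eliminated).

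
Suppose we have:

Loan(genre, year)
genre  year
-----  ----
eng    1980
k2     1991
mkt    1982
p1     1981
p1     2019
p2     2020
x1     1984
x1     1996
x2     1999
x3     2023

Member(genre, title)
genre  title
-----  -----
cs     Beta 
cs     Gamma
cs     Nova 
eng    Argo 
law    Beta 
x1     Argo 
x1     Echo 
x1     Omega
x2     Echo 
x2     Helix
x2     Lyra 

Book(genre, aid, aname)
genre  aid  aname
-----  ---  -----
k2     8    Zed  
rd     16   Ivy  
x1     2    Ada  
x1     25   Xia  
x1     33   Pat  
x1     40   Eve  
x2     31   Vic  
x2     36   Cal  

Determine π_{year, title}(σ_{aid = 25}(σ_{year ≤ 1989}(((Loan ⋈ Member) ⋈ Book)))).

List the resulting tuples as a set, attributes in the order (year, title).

{(1984, Argo), (1984, Echo), (1984, Omega)}

Loan ⋈ Member (natural join on genre): {(eng, 1980, Argo), (x1, 1984, Argo), (x1, 1984, Echo), (x1, 1984, Omega), (x1, 1996, Argo), (x1, 1996, Echo), (x1, 1996, Omega), (x2, 1999, Echo), (x2, 1999, Helix), (x2, 1999, Lyra)}
(Loan ⋈ Member) ⋈ Book (natural join on genre): {(x1, 1984, Argo, 2, Ada), (x1, 1984, Argo, 25, Xia), (x1, 1984, Argo, 33, Pat), (x1, 1984, Argo, 40, Eve), (x1, 1984, Echo, 2, Ada), (x1, 1984, Echo, 25, Xia), (x1, 1984, Echo, 33, Pat), (x1, 1984, Echo, 40, Eve), (x1, 1984, Omega, 2, Ada), (x1, 1984, Omega, 25, Xia), (x1, 1984, Omega, 33, Pat), (x1, 1984, Omega, 40, Eve), (x1, 1996, Argo, 2, Ada), (x1, 1996, Argo, 25, Xia), (x1, 1996, Argo, 33, Pat), (x1, 1996, Argo, 40, Eve), (x1, 1996, Echo, 2, Ada), (x1, 1996, Echo, 25, Xia), (x1, 1996, Echo, 33, Pat), (x1, 1996, Echo, 40, Eve), (x1, 1996, Omega, 2, Ada), (x1, 1996, Omega, 25, Xia), (x1, 1996, Omega, 33, Pat), (x1, 1996, Omega, 40, Eve), (x2, 1999, Echo, 31, Vic), (x2, 1999, Echo, 36, Cal), (x2, 1999, Helix, 31, Vic), (x2, 1999, Helix, 36, Cal), (x2, 1999, Lyra, 31, Vic), (x2, 1999, Lyra, 36, Cal)}
Filtering on year ≤ 1989 leaves {(x1, 1984, Argo, 2, Ada), (x1, 1984, Argo, 25, Xia), (x1, 1984, Argo, 33, Pat), (x1, 1984, Argo, 40, Eve), (x1, 1984, Echo, 2, Ada), (x1, 1984, Echo, 25, Xia), (x1, 1984, Echo, 33, Pat), (x1, 1984, Echo, 40, Eve), (x1, 1984, Omega, 2, Ada), (x1, 1984, Omega, 25, Xia), (x1, 1984, Omega, 33, Pat), (x1, 1984, Omega, 40, Eve)}.
Filtering on aid = 25 leaves {(x1, 1984, Argo, 25, Xia), (x1, 1984, Echo, 25, Xia), (x1, 1984, Omega, 25, Xia)}.
π[year, title]: project onto (year, title) → {(1984, Argo), (1984, Echo), (1984, Omega)}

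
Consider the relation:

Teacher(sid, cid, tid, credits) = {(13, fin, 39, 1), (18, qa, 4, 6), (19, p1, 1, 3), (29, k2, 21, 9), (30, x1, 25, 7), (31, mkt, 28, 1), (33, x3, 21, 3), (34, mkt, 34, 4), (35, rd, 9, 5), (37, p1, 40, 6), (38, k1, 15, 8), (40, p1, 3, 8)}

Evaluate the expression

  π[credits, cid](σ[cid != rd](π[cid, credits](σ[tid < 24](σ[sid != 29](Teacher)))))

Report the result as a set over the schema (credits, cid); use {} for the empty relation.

{(3, p1), (3, x3), (6, qa), (8, k1), (8, p1)}

Selection sid != 29: {(13, fin, 39, 1), (18, qa, 4, 6), (19, p1, 1, 3), (30, x1, 25, 7), (31, mkt, 28, 1), (33, x3, 21, 3), (34, mkt, 34, 4), (35, rd, 9, 5), (37, p1, 40, 6), (38, k1, 15, 8), (40, p1, 3, 8)}
Selection tid < 24: {(18, qa, 4, 6), (19, p1, 1, 3), (33, x3, 21, 3), (35, rd, 9, 5), (38, k1, 15, 8), (40, p1, 3, 8)}
Keep only column(s) cid, credits: {(k1, 8), (p1, 3), (p1, 8), (qa, 6), (rd, 5), (x3, 3)}
Selection cid != rd: {(k1, 8), (p1, 3), (p1, 8), (qa, 6), (x3, 3)}
Keep only column(s) credits, cid: {(3, p1), (3, x3), (6, qa), (8, k1), (8, p1)}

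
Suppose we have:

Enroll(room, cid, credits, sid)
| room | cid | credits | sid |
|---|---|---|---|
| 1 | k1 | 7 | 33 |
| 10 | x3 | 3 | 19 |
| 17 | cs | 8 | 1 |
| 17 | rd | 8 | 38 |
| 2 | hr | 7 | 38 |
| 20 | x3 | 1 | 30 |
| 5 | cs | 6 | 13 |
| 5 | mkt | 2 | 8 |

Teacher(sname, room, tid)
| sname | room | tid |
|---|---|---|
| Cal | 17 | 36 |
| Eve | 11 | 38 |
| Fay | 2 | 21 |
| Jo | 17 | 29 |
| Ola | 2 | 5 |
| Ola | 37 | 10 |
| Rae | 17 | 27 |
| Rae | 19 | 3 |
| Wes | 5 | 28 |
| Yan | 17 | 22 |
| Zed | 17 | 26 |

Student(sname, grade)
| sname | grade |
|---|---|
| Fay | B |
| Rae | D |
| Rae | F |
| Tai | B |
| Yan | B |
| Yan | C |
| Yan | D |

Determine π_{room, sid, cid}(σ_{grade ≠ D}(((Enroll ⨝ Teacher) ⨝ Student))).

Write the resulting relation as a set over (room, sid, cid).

Natural join on room: {(17, cs, 8, 1, Cal, 36), (17, cs, 8, 1, Jo, 29), (17, cs, 8, 1, Rae, 27), (17, cs, 8, 1, Yan, 22), (17, cs, 8, 1, Zed, 26), (17, rd, 8, 38, Cal, 36), (17, rd, 8, 38, Jo, 29), (17, rd, 8, 38, Rae, 27), (17, rd, 8, 38, Yan, 22), (17, rd, 8, 38, Zed, 26), (2, hr, 7, 38, Fay, 21), (2, hr, 7, 38, Ola, 5), (5, cs, 6, 13, Wes, 28), (5, mkt, 2, 8, Wes, 28)}
Natural join on sname: {(17, cs, 8, 1, Rae, 27, D), (17, cs, 8, 1, Rae, 27, F), (17, cs, 8, 1, Yan, 22, B), (17, cs, 8, 1, Yan, 22, C), (17, cs, 8, 1, Yan, 22, D), (17, rd, 8, 38, Rae, 27, D), (17, rd, 8, 38, Rae, 27, F), (17, rd, 8, 38, Yan, 22, B), (17, rd, 8, 38, Yan, 22, C), (17, rd, 8, 38, Yan, 22, D), (2, hr, 7, 38, Fay, 21, B)}
Apply σ_{grade ≠ D}; surviving tuples: {(17, cs, 8, 1, Rae, 27, F), (17, cs, 8, 1, Yan, 22, B), (17, cs, 8, 1, Yan, 22, C), (17, rd, 8, 38, Rae, 27, F), (17, rd, 8, 38, Yan, 22, B), (17, rd, 8, 38, Yan, 22, C), (2, hr, 7, 38, Fay, 21, B)}
π_{room, sid, cid} gives {(17, 1, cs), (17, 38, rd), (2, 38, hr)} (4 duplicate(s) eliminated).

{(17, 1, cs), (17, 38, rd), (2, 38, hr)}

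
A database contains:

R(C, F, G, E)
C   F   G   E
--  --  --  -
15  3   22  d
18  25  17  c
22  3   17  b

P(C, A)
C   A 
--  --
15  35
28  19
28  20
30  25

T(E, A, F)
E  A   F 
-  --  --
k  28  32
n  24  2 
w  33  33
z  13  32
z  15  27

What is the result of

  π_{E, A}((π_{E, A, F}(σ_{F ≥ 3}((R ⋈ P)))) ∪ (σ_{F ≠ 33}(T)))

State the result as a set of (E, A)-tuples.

{(d, 35), (k, 28), (n, 24), (z, 13), (z, 15)}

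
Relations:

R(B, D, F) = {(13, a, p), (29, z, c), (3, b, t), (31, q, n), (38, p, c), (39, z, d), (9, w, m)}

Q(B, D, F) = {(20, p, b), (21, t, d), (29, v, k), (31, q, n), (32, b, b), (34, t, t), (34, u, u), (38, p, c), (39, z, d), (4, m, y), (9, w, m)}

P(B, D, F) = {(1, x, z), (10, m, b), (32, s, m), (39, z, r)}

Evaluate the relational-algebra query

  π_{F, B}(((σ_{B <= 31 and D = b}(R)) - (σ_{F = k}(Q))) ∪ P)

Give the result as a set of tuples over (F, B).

{(b, 10), (m, 32), (r, 39), (t, 3), (z, 1)}

σ[B <= 31 and D = b]: keep tuples satisfying B <= 31 and D = b → {(3, b, t)}
σ[F = k]: keep tuples satisfying F = k → {(29, v, k)}
Difference: {(3, b, t)} with {(29, v, k)} → {(3, b, t)}
Union: {(3, b, t)} with {(1, x, z), (10, m, b), (32, s, m), (39, z, r)} → {(1, x, z), (10, m, b), (3, b, t), (32, s, m), (39, z, r)}
Keep only column(s) F, B: {(b, 10), (m, 32), (r, 39), (t, 3), (z, 1)}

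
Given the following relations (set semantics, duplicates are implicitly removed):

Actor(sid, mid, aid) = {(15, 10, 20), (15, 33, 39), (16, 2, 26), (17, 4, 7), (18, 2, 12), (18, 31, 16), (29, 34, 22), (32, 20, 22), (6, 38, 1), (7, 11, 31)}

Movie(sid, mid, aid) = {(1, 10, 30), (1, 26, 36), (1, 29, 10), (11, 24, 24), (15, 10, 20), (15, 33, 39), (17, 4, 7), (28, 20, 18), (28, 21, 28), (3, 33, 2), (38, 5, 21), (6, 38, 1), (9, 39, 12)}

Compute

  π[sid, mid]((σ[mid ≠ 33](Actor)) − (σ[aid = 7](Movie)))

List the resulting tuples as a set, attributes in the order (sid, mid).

{(15, 10), (16, 2), (18, 2), (18, 31), (29, 34), (32, 20), (6, 38), (7, 11)}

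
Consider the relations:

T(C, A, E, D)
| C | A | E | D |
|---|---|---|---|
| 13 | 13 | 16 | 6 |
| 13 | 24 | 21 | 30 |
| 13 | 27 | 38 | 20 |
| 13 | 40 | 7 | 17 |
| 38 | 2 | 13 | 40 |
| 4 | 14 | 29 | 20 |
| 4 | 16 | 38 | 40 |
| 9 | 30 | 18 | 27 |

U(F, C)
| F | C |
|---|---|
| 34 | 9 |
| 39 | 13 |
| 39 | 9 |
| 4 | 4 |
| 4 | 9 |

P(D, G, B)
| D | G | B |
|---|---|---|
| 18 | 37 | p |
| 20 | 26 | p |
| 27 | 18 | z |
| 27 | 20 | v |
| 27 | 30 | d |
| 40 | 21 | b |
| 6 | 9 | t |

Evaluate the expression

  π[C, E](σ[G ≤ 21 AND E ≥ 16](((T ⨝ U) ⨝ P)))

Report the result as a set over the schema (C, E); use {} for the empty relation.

{(13, 16), (4, 38), (9, 18)}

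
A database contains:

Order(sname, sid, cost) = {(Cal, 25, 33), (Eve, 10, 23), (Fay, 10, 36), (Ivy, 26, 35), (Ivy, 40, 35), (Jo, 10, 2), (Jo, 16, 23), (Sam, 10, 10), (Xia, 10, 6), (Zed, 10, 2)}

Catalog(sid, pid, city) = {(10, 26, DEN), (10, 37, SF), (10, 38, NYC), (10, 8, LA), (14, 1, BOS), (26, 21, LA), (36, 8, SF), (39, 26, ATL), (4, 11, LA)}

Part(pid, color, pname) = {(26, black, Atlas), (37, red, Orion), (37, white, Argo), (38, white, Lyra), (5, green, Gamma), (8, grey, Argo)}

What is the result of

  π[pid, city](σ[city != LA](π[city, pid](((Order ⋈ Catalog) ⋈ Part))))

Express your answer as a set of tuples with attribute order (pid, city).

Natural join on sid: {(Eve, 10, 23, 26, DEN), (Eve, 10, 23, 37, SF), (Eve, 10, 23, 38, NYC), (Eve, 10, 23, 8, LA), (Fay, 10, 36, 26, DEN), (Fay, 10, 36, 37, SF), (Fay, 10, 36, 38, NYC), (Fay, 10, 36, 8, LA), (Ivy, 26, 35, 21, LA), (Jo, 10, 2, 26, DEN), (Jo, 10, 2, 37, SF), (Jo, 10, 2, 38, NYC), (Jo, 10, 2, 8, LA), (Sam, 10, 10, 26, DEN), (Sam, 10, 10, 37, SF), (Sam, 10, 10, 38, NYC), (Sam, 10, 10, 8, LA), (Xia, 10, 6, 26, DEN), (Xia, 10, 6, 37, SF), (Xia, 10, 6, 38, NYC), (Xia, 10, 6, 8, LA), (Zed, 10, 2, 26, DEN), (Zed, 10, 2, 37, SF), (Zed, 10, 2, 38, NYC), (Zed, 10, 2, 8, LA)}
Natural join on pid: {(Eve, 10, 23, 26, DEN, black, Atlas), (Eve, 10, 23, 37, SF, red, Orion), (Eve, 10, 23, 37, SF, white, Argo), (Eve, 10, 23, 38, NYC, white, Lyra), (Eve, 10, 23, 8, LA, grey, Argo), (Fay, 10, 36, 26, DEN, black, Atlas), (Fay, 10, 36, 37, SF, red, Orion), (Fay, 10, 36, 37, SF, white, Argo), (Fay, 10, 36, 38, NYC, white, Lyra), (Fay, 10, 36, 8, LA, grey, Argo), (Jo, 10, 2, 26, DEN, black, Atlas), (Jo, 10, 2, 37, SF, red, Orion), (Jo, 10, 2, 37, SF, white, Argo), (Jo, 10, 2, 38, NYC, white, Lyra), (Jo, 10, 2, 8, LA, grey, Argo), (Sam, 10, 10, 26, DEN, black, Atlas), (Sam, 10, 10, 37, SF, red, Orion), (Sam, 10, 10, 37, SF, white, Argo), (Sam, 10, 10, 38, NYC, white, Lyra), (Sam, 10, 10, 8, LA, grey, Argo), (Xia, 10, 6, 26, DEN, black, Atlas), (Xia, 10, 6, 37, SF, red, Orion), (Xia, 10, 6, 37, SF, white, Argo), (Xia, 10, 6, 38, NYC, white, Lyra), (Xia, 10, 6, 8, LA, grey, Argo), (Zed, 10, 2, 26, DEN, black, Atlas), (Zed, 10, 2, 37, SF, red, Orion), (Zed, 10, 2, 37, SF, white, Argo), (Zed, 10, 2, 38, NYC, white, Lyra), (Zed, 10, 2, 8, LA, grey, Argo)}
Keep only column(s) city, pid (26 duplicate(s) eliminated): {(DEN, 26), (LA, 8), (NYC, 38), (SF, 37)}
Apply σ_{city != LA}; surviving tuples: {(DEN, 26), (NYC, 38), (SF, 37)}
Keep only column(s) pid, city: {(26, DEN), (37, SF), (38, NYC)}

{(26, DEN), (37, SF), (38, NYC)}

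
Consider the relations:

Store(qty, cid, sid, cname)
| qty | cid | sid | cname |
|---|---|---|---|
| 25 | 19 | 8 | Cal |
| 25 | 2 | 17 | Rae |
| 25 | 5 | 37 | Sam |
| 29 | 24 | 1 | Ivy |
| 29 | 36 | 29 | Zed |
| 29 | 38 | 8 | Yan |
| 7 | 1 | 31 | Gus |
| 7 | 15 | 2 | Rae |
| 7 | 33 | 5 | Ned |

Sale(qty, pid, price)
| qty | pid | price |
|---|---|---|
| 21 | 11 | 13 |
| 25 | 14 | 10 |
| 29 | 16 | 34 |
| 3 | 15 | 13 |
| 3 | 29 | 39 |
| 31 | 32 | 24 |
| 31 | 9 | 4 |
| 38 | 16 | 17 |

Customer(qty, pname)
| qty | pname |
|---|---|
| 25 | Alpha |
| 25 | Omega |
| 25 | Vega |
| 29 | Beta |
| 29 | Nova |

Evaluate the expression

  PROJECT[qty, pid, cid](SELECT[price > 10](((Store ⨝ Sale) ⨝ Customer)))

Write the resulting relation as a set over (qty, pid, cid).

{(29, 16, 24), (29, 16, 36), (29, 16, 38)}

Joining Store and Sale on qty yields {(25, 19, 8, Cal, 14, 10), (25, 2, 17, Rae, 14, 10), (25, 5, 37, Sam, 14, 10), (29, 24, 1, Ivy, 16, 34), (29, 36, 29, Zed, 16, 34), (29, 38, 8, Yan, 16, 34)}.
Joining (Store ⨝ Sale) and Customer on qty yields {(25, 19, 8, Cal, 14, 10, Alpha), (25, 19, 8, Cal, 14, 10, Omega), (25, 19, 8, Cal, 14, 10, Vega), (25, 2, 17, Rae, 14, 10, Alpha), (25, 2, 17, Rae, 14, 10, Omega), (25, 2, 17, Rae, 14, 10, Vega), (25, 5, 37, Sam, 14, 10, Alpha), (25, 5, 37, Sam, 14, 10, Omega), (25, 5, 37, Sam, 14, 10, Vega), (29, 24, 1, Ivy, 16, 34, Beta), (29, 24, 1, Ivy, 16, 34, Nova), (29, 36, 29, Zed, 16, 34, Beta), (29, 36, 29, Zed, 16, 34, Nova), (29, 38, 8, Yan, 16, 34, Beta), (29, 38, 8, Yan, 16, 34, Nova)}.
Selection price > 10: {(29, 24, 1, Ivy, 16, 34, Beta), (29, 24, 1, Ivy, 16, 34, Nova), (29, 36, 29, Zed, 16, 34, Beta), (29, 36, 29, Zed, 16, 34, Nova), (29, 38, 8, Yan, 16, 34, Beta), (29, 38, 8, Yan, 16, 34, Nova)}
π[qty, pid, cid]: project onto (qty, pid, cid) (3 duplicate(s) eliminated) → {(29, 16, 24), (29, 16, 36), (29, 16, 38)}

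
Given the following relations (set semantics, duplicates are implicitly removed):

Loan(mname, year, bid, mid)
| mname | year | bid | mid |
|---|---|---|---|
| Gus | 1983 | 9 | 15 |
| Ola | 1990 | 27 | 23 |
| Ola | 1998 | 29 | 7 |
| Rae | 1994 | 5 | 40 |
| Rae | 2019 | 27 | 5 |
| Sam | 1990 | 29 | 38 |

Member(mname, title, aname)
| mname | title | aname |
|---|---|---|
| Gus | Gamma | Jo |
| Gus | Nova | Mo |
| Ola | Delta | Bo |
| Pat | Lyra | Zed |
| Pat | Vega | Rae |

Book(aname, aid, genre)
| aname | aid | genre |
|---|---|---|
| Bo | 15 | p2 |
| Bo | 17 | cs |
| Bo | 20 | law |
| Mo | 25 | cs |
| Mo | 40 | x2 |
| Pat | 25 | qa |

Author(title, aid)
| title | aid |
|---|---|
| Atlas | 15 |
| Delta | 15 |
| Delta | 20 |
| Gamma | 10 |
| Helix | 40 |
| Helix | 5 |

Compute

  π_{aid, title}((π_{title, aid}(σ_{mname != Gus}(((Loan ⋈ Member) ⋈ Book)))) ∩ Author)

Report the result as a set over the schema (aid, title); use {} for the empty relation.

{(15, Delta), (20, Delta)}

Joining Loan and Member on mname yields {(Gus, 1983, 9, 15, Gamma, Jo), (Gus, 1983, 9, 15, Nova, Mo), (Ola, 1990, 27, 23, Delta, Bo), (Ola, 1998, 29, 7, Delta, Bo)}.
Joining (Loan ⋈ Member) and Book on aname yields {(Gus, 1983, 9, 15, Nova, Mo, 25, cs), (Gus, 1983, 9, 15, Nova, Mo, 40, x2), (Ola, 1990, 27, 23, Delta, Bo, 15, p2), (Ola, 1990, 27, 23, Delta, Bo, 17, cs), (Ola, 1990, 27, 23, Delta, Bo, 20, law), (Ola, 1998, 29, 7, Delta, Bo, 15, p2), (Ola, 1998, 29, 7, Delta, Bo, 17, cs), (Ola, 1998, 29, 7, Delta, Bo, 20, law)}.
Filtering on mname != Gus leaves {(Ola, 1990, 27, 23, Delta, Bo, 15, p2), (Ola, 1990, 27, 23, Delta, Bo, 17, cs), (Ola, 1990, 27, 23, Delta, Bo, 20, law), (Ola, 1998, 29, 7, Delta, Bo, 15, p2), (Ola, 1998, 29, 7, Delta, Bo, 17, cs), (Ola, 1998, 29, 7, Delta, Bo, 20, law)}.
Keep only column(s) title, aid (3 duplicate(s) eliminated): {(Delta, 15), (Delta, 17), (Delta, 20)}
Taking the intersection: {(Delta, 15), (Delta, 20)}
Keep only column(s) aid, title: {(15, Delta), (20, Delta)}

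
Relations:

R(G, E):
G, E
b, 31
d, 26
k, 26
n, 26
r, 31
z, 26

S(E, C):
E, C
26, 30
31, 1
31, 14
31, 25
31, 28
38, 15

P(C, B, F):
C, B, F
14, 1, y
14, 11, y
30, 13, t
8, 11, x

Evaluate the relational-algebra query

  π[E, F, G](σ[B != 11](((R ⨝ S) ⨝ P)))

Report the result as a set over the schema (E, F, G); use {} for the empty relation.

{(26, t, d), (26, t, k), (26, t, n), (26, t, z), (31, y, b), (31, y, r)}

Natural join on E: {(b, 31, 1), (b, 31, 14), (b, 31, 25), (b, 31, 28), (d, 26, 30), (k, 26, 30), (n, 26, 30), (r, 31, 1), (r, 31, 14), (r, 31, 25), (r, 31, 28), (z, 26, 30)}
Natural join on C: {(b, 31, 14, 1, y), (b, 31, 14, 11, y), (d, 26, 30, 13, t), (k, 26, 30, 13, t), (n, 26, 30, 13, t), (r, 31, 14, 1, y), (r, 31, 14, 11, y), (z, 26, 30, 13, t)}
Filtering on B != 11 leaves {(b, 31, 14, 1, y), (d, 26, 30, 13, t), (k, 26, 30, 13, t), (n, 26, 30, 13, t), (r, 31, 14, 1, y), (z, 26, 30, 13, t)}.
Projecting to E, F, G: {(26, t, d), (26, t, k), (26, t, n), (26, t, z), (31, y, b), (31, y, r)}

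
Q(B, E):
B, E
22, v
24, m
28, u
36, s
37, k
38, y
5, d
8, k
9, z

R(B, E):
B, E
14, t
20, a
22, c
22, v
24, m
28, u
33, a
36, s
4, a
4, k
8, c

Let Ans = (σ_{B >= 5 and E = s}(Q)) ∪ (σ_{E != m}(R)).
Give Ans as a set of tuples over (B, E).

{(14, t), (20, a), (22, c), (22, v), (28, u), (33, a), (36, s), (4, a), (4, k), (8, c)}

σ[B >= 5 and E = s]: keep tuples satisfying B >= 5 and E = s → {(36, s)}
σ[E != m]: keep tuples satisfying E != m → {(14, t), (20, a), (22, c), (22, v), (28, u), (33, a), (36, s), (4, a), (4, k), (8, c)}
Taking the union: {(14, t), (20, a), (22, c), (22, v), (28, u), (33, a), (36, s), (4, a), (4, k), (8, c)}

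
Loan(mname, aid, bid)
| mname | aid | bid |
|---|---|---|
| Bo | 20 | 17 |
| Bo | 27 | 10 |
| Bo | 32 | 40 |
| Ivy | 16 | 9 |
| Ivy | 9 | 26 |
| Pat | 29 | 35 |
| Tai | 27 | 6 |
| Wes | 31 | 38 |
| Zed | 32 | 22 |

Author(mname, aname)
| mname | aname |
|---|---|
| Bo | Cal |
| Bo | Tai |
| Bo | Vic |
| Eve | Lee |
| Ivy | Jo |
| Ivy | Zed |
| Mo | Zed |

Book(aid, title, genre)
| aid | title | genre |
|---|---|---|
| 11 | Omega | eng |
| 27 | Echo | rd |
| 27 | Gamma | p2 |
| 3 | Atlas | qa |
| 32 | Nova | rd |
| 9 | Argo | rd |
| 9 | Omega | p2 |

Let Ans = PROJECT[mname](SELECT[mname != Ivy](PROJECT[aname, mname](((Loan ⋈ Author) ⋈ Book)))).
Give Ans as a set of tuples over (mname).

{Bo}

Loan ⋈ Author (natural join on mname): {(Bo, 20, 17, Cal), (Bo, 20, 17, Tai), (Bo, 20, 17, Vic), (Bo, 27, 10, Cal), (Bo, 27, 10, Tai), (Bo, 27, 10, Vic), (Bo, 32, 40, Cal), (Bo, 32, 40, Tai), (Bo, 32, 40, Vic), (Ivy, 16, 9, Jo), (Ivy, 16, 9, Zed), (Ivy, 9, 26, Jo), (Ivy, 9, 26, Zed)}
(Loan ⋈ Author) ⋈ Book (natural join on aid): {(Bo, 27, 10, Cal, Echo, rd), (Bo, 27, 10, Cal, Gamma, p2), (Bo, 27, 10, Tai, Echo, rd), (Bo, 27, 10, Tai, Gamma, p2), (Bo, 27, 10, Vic, Echo, rd), (Bo, 27, 10, Vic, Gamma, p2), (Bo, 32, 40, Cal, Nova, rd), (Bo, 32, 40, Tai, Nova, rd), (Bo, 32, 40, Vic, Nova, rd), (Ivy, 9, 26, Jo, Argo, rd), (Ivy, 9, 26, Jo, Omega, p2), (Ivy, 9, 26, Zed, Argo, rd), (Ivy, 9, 26, Zed, Omega, p2)}
π_{aname, mname} gives {(Cal, Bo), (Jo, Ivy), (Tai, Bo), (Vic, Bo), (Zed, Ivy)} (8 duplicate(s) eliminated).
Filtering on mname != Ivy leaves {(Cal, Bo), (Tai, Bo), (Vic, Bo)}.
π_{mname} gives {Bo} (2 duplicate(s) eliminated).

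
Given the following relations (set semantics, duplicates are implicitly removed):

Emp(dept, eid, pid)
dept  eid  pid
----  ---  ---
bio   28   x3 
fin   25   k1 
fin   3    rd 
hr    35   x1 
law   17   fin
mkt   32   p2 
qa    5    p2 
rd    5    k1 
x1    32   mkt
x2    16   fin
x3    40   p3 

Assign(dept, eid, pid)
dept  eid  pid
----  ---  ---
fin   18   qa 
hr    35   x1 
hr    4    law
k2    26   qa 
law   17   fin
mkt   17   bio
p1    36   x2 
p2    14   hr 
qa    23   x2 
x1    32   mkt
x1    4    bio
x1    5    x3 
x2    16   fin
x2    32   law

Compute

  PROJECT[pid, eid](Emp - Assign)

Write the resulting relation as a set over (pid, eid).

{(k1, 25), (k1, 5), (p2, 32), (p2, 5), (p3, 40), (rd, 3), (x3, 28)}

Set difference of the two operands is {(bio, 28, x3), (fin, 25, k1), (fin, 3, rd), (mkt, 32, p2), (qa, 5, p2), (rd, 5, k1), (x3, 40, p3)}.
π_{pid, eid} gives {(k1, 25), (k1, 5), (p2, 32), (p2, 5), (p3, 40), (rd, 3), (x3, 28)}.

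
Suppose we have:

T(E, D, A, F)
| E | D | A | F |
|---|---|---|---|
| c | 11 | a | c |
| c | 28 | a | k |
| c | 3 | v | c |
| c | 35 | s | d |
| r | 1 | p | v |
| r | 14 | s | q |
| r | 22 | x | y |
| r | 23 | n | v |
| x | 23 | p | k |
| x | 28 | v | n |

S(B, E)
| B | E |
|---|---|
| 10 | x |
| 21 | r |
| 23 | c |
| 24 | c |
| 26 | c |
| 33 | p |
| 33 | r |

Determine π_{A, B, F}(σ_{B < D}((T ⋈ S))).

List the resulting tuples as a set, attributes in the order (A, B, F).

{(a, 23, k), (a, 24, k), (a, 26, k), (n, 21, v), (p, 10, k), (s, 23, d), (s, 24, d), (s, 26, d), (v, 10, n), (x, 21, y)}

T ⋈ S (natural join on E): {(c, 11, a, c, 23), (c, 11, a, c, 24), (c, 11, a, c, 26), (c, 28, a, k, 23), (c, 28, a, k, 24), (c, 28, a, k, 26), (c, 3, v, c, 23), (c, 3, v, c, 24), (c, 3, v, c, 26), (c, 35, s, d, 23), (c, 35, s, d, 24), (c, 35, s, d, 26), (r, 1, p, v, 21), (r, 1, p, v, 33), (r, 14, s, q, 21), (r, 14, s, q, 33), (r, 22, x, y, 21), (r, 22, x, y, 33), (r, 23, n, v, 21), (r, 23, n, v, 33), (x, 23, p, k, 10), (x, 28, v, n, 10)}
Apply σ_{B < D}; surviving tuples: {(c, 28, a, k, 23), (c, 28, a, k, 24), (c, 28, a, k, 26), (c, 35, s, d, 23), (c, 35, s, d, 24), (c, 35, s, d, 26), (r, 22, x, y, 21), (r, 23, n, v, 21), (x, 23, p, k, 10), (x, 28, v, n, 10)}
Keep only column(s) A, B, F: {(a, 23, k), (a, 24, k), (a, 26, k), (n, 21, v), (p, 10, k), (s, 23, d), (s, 24, d), (s, 26, d), (v, 10, n), (x, 21, y)}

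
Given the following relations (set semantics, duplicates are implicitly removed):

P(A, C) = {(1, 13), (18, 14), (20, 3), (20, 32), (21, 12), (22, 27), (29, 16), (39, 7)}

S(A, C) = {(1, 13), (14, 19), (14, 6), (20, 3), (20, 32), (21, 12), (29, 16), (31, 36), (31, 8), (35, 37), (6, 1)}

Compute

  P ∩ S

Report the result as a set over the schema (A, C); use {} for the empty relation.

{(1, 13), (20, 3), (20, 32), (21, 12), (29, 16)}

Taking the intersection: {(1, 13), (20, 3), (20, 32), (21, 12), (29, 16)}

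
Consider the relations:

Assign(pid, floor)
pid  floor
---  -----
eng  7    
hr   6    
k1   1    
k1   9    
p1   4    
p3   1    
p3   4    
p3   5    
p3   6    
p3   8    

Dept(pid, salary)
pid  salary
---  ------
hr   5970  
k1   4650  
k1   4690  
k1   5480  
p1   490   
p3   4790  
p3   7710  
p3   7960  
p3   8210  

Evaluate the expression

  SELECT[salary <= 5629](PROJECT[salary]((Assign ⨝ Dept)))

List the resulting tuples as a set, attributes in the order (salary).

{4650, 4690, 4790, 490, 5480}

Assign ⋈ Dept (natural join on pid): {(hr, 6, 5970), (k1, 1, 4650), (k1, 1, 4690), (k1, 1, 5480), (k1, 9, 4650), (k1, 9, 4690), (k1, 9, 5480), (p1, 4, 490), (p3, 1, 4790), (p3, 1, 7710), (p3, 1, 7960), (p3, 1, 8210), (p3, 4, 4790), (p3, 4, 7710), (p3, 4, 7960), (p3, 4, 8210), (p3, 5, 4790), (p3, 5, 7710), (p3, 5, 7960), (p3, 5, 8210), (p3, 6, 4790), (p3, 6, 7710), (p3, 6, 7960), (p3, 6, 8210), (p3, 8, 4790), (p3, 8, 7710), (p3, 8, 7960), (p3, 8, 8210)}
Keep only column(s) salary (19 duplicate(s) eliminated): {4650, 4690, 4790, 490, 5480, 5970, 7710, 7960, 8210}
Filtering on salary <= 5629 leaves {4650, 4690, 4790, 490, 5480}.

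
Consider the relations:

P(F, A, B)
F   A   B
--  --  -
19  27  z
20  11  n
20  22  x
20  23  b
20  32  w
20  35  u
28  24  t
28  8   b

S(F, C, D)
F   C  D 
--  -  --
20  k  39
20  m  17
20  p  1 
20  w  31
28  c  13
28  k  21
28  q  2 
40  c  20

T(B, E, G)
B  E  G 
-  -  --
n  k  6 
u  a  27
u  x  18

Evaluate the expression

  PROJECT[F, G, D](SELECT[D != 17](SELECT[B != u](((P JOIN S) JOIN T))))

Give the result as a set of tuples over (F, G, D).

{(20, 6, 1), (20, 6, 31), (20, 6, 39)}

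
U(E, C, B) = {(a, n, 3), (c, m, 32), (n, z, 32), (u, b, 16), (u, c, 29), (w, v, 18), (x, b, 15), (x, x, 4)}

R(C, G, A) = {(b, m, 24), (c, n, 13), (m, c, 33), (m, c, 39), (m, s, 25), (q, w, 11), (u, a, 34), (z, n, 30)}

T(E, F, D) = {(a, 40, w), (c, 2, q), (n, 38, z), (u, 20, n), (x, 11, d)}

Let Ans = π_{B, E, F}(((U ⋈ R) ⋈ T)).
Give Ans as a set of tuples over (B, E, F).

U ⋈ R (natural join on C): {(c, m, 32, c, 33), (c, m, 32, c, 39), (c, m, 32, s, 25), (n, z, 32, n, 30), (u, b, 16, m, 24), (u, c, 29, n, 13), (x, b, 15, m, 24)}
(U ⋈ R) ⋈ T (natural join on E): {(c, m, 32, c, 33, 2, q), (c, m, 32, c, 39, 2, q), (c, m, 32, s, 25, 2, q), (n, z, 32, n, 30, 38, z), (u, b, 16, m, 24, 20, n), (u, c, 29, n, 13, 20, n), (x, b, 15, m, 24, 11, d)}
Keep only column(s) B, E, F (2 duplicate(s) eliminated): {(15, x, 11), (16, u, 20), (29, u, 20), (32, c, 2), (32, n, 38)}

{(15, x, 11), (16, u, 20), (29, u, 20), (32, c, 2), (32, n, 38)}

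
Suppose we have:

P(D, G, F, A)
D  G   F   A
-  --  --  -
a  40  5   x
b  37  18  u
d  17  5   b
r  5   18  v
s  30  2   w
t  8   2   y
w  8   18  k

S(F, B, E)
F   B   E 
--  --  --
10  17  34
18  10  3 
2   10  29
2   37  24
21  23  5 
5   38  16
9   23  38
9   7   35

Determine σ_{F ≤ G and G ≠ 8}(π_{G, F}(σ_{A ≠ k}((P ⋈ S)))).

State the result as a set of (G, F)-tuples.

{(17, 5), (30, 2), (37, 18), (40, 5)}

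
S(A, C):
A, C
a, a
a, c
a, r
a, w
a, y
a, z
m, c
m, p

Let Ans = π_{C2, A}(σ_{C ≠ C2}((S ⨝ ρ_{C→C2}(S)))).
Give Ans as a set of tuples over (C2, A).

{(a, a), (c, a), (c, m), (p, m), (r, a), (w, a), (y, a), (z, a)}

ρ[C→C2]: schema becomes (A, C2); tuples unchanged.
Joining S and ρ_{C→C2}(S) on A yields {(a, a, a), (a, a, c), (a, a, r), (a, a, w), (a, a, y), (a, a, z), (a, c, a), (a, c, c), (a, c, r), (a, c, w), (a, c, y), (a, c, z), (a, r, a), (a, r, c), (a, r, r), (a, r, w), (a, r, y), (a, r, z), (a, w, a), (a, w, c), (a, w, r), (a, w, w), (a, w, y), (a, w, z), (a, y, a), (a, y, c), (a, y, r), (a, y, w), (a, y, y), (a, y, z), (a, z, a), (a, z, c), (a, z, r), (a, z, w), (a, z, y), (a, z, z), (m, c, c), (m, c, p), (m, p, c), (m, p, p)}.
σ[C ≠ C2]: keep tuples satisfying C ≠ C2 → {(a, a, c), (a, a, r), (a, a, w), (a, a, y), (a, a, z), (a, c, a), (a, c, r), (a, c, w), (a, c, y), (a, c, z), (a, r, a), (a, r, c), (a, r, w), (a, r, y), (a, r, z), (a, w, a), (a, w, c), (a, w, r), (a, w, y), (a, w, z), (a, y, a), (a, y, c), (a, y, r), (a, y, w), (a, y, z), (a, z, a), (a, z, c), (a, z, r), (a, z, w), (a, z, y), (m, c, p), (m, p, c)}
π[C2, A]: project onto (C2, A) (24 duplicate(s) eliminated) → {(a, a), (c, a), (c, m), (p, m), (r, a), (w, a), (y, a), (z, a)}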